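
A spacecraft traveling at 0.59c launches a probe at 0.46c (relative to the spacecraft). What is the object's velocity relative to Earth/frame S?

u = (u' + v)/(1 + u'v/c²)
Numerator: 0.46 + 0.59 = 1.05
Denominator: 1 + 0.2714 = 1.2714
u = 1.05/1.2714 = 0.8259c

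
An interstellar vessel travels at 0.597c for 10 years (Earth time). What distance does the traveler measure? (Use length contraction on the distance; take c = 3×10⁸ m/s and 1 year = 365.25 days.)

Earth distance: d = v × t = 0.597c × 10 yr = 5.6520×10¹⁶ m
γ = 1.2465
d' = d/γ = 5.6520×10¹⁶/1.2465 = 4.534×10¹⁶ m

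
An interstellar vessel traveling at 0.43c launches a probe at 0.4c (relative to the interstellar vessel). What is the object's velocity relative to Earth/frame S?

u = (u' + v)/(1 + u'v/c²)
Numerator: 0.4 + 0.43 = 0.83
Denominator: 1 + 0.172 = 1.172
u = 0.83/1.172 = 0.7082c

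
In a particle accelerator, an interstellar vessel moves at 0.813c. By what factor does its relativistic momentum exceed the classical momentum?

p_rel = γmv, p_class = mv
Ratio = γ = 1/√(1 - 0.813²)
= 1/√(0.339031) = 1.717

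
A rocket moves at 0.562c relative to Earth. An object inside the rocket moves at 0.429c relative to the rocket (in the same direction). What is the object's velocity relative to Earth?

u = (u' + v)/(1 + u'v/c²)
Numerator: 0.429 + 0.562 = 0.991
Denominator: 1 + 0.241098 = 1.241098
u = 0.991/1.241098 = 0.7985c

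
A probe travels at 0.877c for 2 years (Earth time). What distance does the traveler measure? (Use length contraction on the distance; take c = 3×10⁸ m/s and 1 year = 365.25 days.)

Earth distance: d = v × t = 0.877c × 2 yr = 1.6606×10¹⁶ m
γ = 2.0812
d' = d/γ = 1.6606×10¹⁶/2.0812 = 7.979×10¹⁵ m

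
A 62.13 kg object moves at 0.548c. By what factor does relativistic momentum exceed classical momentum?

p_rel = γmv, p_class = mv
Ratio = γ = 1/√(1 - 0.548²) = 1.195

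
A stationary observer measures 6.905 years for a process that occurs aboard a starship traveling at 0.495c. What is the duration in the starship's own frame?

Dilated time Δt = 6.905 years
γ = 1/√(1 - 0.495²) = 1.1509
Δt₀ = Δt/γ = 6.905/1.1509 = 6.000 years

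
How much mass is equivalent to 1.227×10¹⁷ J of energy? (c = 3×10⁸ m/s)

From E = mc², we get m = E/c²
c² = (3×10⁸)² = 9×10¹⁶ m²/s²
m = 1.227×10¹⁷ / 9×10¹⁶ = 1.363 kg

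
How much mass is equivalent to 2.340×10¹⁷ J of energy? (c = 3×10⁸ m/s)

From E = mc², we get m = E/c²
c² = (3×10⁸)² = 9×10¹⁶ m²/s²
m = 2.340×10¹⁷ / 9×10¹⁶ = 2.600 kg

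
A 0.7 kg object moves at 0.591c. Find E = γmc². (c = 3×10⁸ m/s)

γ = 1/√(1 - 0.591²) = 1.2397
mc² = 0.7 × (3×10⁸)² = 6.300×10¹⁶ J
E = γmc² = 1.2397 × 6.300×10¹⁶ = 7.810×10¹⁶ J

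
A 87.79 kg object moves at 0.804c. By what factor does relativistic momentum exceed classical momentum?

p_rel = γmv, p_class = mv
Ratio = γ = 1/√(1 - 0.804²) = 1.682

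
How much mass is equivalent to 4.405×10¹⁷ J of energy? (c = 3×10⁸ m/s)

From E = mc², we get m = E/c²
c² = (3×10⁸)² = 9×10¹⁶ m²/s²
m = 4.405×10¹⁷ / 9×10¹⁶ = 4.894 kg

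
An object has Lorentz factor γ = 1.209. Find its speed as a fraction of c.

From γ = 1/√(1 - v²/c²):
1/γ² = 1/1.209² = 0.6841
v²/c² = 1 - 0.6841 = 0.3159
v/c = √(0.3159) = 0.5620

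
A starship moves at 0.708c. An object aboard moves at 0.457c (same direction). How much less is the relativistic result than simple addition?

Classical: u' + v = 0.457 + 0.708 = 1.165c
Relativistic: u = (0.457 + 0.708)/(1 + 0.323556) = 1.165/1.323556 = 0.8802c
Difference: 1.165 - 0.8802 = 0.2848c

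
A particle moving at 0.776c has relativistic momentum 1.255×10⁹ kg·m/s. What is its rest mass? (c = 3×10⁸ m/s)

γ = 1/√(1 - 0.776²) = 1.5855
v = 0.776 × 3×10⁸ = 2.328×10⁸ m/s
m = p/(γv) = 1.255×10⁹/(1.5855 × 2.328×10⁸) = 3.400 kg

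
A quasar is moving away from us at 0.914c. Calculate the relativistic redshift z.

β = 0.914
(1+β)/(1-β) = 1.914/0.086 = 22.26
√(22.26) = 4.718
z = 4.718 - 1 = 3.718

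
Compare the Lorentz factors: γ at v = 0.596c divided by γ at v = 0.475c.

γ₁ = 1/√(1 - 0.596²) = 1.245
γ₂ = 1/√(1 - 0.475²) = 1.136
γ₁/γ₂ = 1.245/1.136 = 1.096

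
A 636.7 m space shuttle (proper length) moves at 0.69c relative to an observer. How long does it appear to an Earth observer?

Proper length L₀ = 636.7 m
γ = 1/√(1 - 0.69²) = 1.3816
L = L₀/γ = 636.7/1.3816 = 460.8 m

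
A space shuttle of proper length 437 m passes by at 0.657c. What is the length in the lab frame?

Proper length L₀ = 437 m
γ = 1/√(1 - 0.657²) = 1.32645
L = L₀/γ = 437/1.32645 = 329.5 m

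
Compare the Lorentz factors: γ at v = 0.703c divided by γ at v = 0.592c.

γ₁ = 1/√(1 - 0.703²) = 1.406
γ₂ = 1/√(1 - 0.592²) = 1.241
γ₁/γ₂ = 1.406/1.241 = 1.133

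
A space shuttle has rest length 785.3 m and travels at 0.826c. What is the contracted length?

Proper length L₀ = 785.3 m
γ = 1/√(1 - 0.826²) = 1.774
L = L₀/γ = 785.3/1.774 = 442.7 m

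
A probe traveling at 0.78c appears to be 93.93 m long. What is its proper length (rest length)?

Contracted length L = 93.93 m
γ = 1/√(1 - 0.78²) = 1.598
L₀ = γL = 1.598 × 93.93 = 150.1 m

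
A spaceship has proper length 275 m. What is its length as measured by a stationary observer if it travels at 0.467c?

Proper length L₀ = 275 m
γ = 1/√(1 - 0.467²) = 1.1309
L = L₀/γ = 275/1.1309 = 243.2 m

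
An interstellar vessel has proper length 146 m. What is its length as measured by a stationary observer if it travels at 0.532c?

Proper length L₀ = 146 m
γ = 1/√(1 - 0.532²) = 1.181
L = L₀/γ = 146/1.181 = 123.6 m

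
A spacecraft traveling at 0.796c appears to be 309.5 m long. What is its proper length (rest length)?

Contracted length L = 309.5 m
γ = 1/√(1 - 0.796²) = 1.652
L₀ = γL = 1.652 × 309.5 = 511.3 m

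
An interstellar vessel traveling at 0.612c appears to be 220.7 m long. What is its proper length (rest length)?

Contracted length L = 220.7 m
γ = 1/√(1 - 0.612²) = 1.2644
L₀ = γL = 1.2644 × 220.7 = 279.1 m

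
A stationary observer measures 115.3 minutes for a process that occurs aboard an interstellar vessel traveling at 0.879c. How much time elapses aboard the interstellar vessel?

Dilated time Δt = 115.3 minutes
γ = 1/√(1 - 0.879²) = 2.097
Δt₀ = Δt/γ = 115.3/2.097 = 54.98 minutes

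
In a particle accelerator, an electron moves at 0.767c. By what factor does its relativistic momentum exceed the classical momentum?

p_rel = γmv, p_class = mv
Ratio = γ = 1/√(1 - 0.767²)
= 1/√(0.411711) = 1.558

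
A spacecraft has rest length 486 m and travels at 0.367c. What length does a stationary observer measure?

Proper length L₀ = 486 m
γ = 1/√(1 - 0.367²) = 1.075
L = L₀/γ = 486/1.075 = 452.1 m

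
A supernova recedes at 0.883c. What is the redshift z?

β = 0.883
(1+β)/(1-β) = 1.883/0.117 = 16.094
√(16.094) = 4.012
z = 4.012 - 1 = 3.012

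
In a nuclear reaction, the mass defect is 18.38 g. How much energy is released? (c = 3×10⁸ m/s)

Convert mass defect: Δm = 18.38 g = 0.01838 kg
E = Δm·c² = 0.01838 × (3×10⁸)²
= 0.01838 × 9×10¹⁶ = 1.654×10¹⁵ J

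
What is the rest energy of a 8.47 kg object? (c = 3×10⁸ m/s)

c² = (3×10⁸)² = 9.000×10¹⁶ m²/s²
E₀ = mc² = 8.47 × 9.000×10¹⁶ = 7.623×10¹⁷ J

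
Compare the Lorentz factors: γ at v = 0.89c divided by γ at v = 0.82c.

γ₁ = 1/√(1 - 0.89²) = 2.193
γ₂ = 1/√(1 - 0.82²) = 1.747
γ₁/γ₂ = 2.193/1.747 = 1.255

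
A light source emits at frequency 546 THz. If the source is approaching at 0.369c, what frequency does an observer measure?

β = v/c = 0.369
(1+β)/(1-β) = 1.369/0.631 = 2.16957
Doppler factor = √(2.16957) = 1.4729
f_obs = 546 × 1.4729 = 804.2 THz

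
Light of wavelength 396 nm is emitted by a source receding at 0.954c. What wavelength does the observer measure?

β = 0.954
Wavelength Doppler factor = √(1.954/0.046) = √(42.48) = 6.518
λ_obs = 396 × 6.518 = 2581 nm (redshift)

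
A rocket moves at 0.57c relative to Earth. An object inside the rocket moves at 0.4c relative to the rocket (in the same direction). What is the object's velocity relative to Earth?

u = (u' + v)/(1 + u'v/c²)
Numerator: 0.4 + 0.57 = 0.97
Denominator: 1 + 0.228 = 1.228
u = 0.97/1.228 = 0.7899c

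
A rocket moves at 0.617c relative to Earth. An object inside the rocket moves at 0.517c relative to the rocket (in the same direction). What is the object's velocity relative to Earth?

u = (u' + v)/(1 + u'v/c²)
Numerator: 0.517 + 0.617 = 1.134
Denominator: 1 + 0.318989 = 1.318989
u = 1.134/1.318989 = 0.8597c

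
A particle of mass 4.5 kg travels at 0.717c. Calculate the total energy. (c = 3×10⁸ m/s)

γ = 1/√(1 - 0.717²) = 1.4346
mc² = 4.5 × (3×10⁸)² = 4.050×10¹⁷ J
E = γmc² = 1.4346 × 4.050×10¹⁷ = 5.810×10¹⁷ J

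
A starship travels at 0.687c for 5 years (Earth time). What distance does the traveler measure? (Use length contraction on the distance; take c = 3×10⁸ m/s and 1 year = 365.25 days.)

Earth distance: d = v × t = 0.687c × 5 yr = 3.252×10¹⁶ m
γ = 1.376
d' = d/γ = 3.252×10¹⁶/1.376 = 2.363×10¹⁶ m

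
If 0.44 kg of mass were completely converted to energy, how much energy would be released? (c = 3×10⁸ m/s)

Using E = mc²:
c² = (3×10⁸)² = 9×10¹⁶ m²/s²
E = 0.44 × 9×10¹⁶ = 3.960×10¹⁶ J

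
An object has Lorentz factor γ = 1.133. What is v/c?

From γ = 1/√(1 - v²/c²):
1/γ² = 1/1.133² = 0.7790
v²/c² = 1 - 0.7790 = 0.2210
v/c = √(0.2210) = 0.4701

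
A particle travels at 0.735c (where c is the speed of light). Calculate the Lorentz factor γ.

v/c = 0.735, so (v/c)² = 0.540225
1 - (v/c)² = 0.459775
γ = 1/√(0.459775) = 1.475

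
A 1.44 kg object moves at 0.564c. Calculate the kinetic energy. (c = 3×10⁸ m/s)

γ = 1/√(1 - 0.564²) = 1.21098
γ - 1 = 0.21098
KE = (γ-1)mc² = 0.21098 × 1.44 × (3×10⁸)² = 2.734×10¹⁶ J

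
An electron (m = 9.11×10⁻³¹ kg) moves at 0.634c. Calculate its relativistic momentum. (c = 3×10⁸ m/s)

γ = 1/√(1 - 0.634²) = 1.2931
v = 0.634 × 3×10⁸ = 1.902×10⁸ m/s
p = γmv = 1.2931 × 9.11×10⁻³¹ × 1.902×10⁸ = 2.241×10⁻²² kg·m/s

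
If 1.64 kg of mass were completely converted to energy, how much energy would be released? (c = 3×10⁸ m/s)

Using E = mc²:
c² = (3×10⁸)² = 9×10¹⁶ m²/s²
E = 1.64 × 9×10¹⁶ = 1.476×10¹⁷ J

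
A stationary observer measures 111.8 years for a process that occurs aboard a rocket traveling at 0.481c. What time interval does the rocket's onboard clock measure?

Dilated time Δt = 111.8 years
γ = 1/√(1 - 0.481²) = 1.1406
Δt₀ = Δt/γ = 111.8/1.1406 = 98.02 years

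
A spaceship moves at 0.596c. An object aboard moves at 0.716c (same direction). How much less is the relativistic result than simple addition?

Classical: u' + v = 0.716 + 0.596 = 1.312c
Relativistic: u = (0.716 + 0.596)/(1 + 0.426736) = 1.312/1.426736 = 0.9196c
Difference: 1.312 - 0.9196 = 0.3924c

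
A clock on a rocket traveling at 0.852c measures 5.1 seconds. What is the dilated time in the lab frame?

Proper time Δt₀ = 5.1 seconds
γ = 1/√(1 - 0.852²) = 1.910
Δt = γΔt₀ = 1.910 × 5.1 = 9.741 seconds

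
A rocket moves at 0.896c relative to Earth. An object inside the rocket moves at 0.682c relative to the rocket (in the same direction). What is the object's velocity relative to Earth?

u = (u' + v)/(1 + u'v/c²)
Numerator: 0.682 + 0.896 = 1.578
Denominator: 1 + 0.611072 = 1.611072
u = 1.578/1.611072 = 0.9795c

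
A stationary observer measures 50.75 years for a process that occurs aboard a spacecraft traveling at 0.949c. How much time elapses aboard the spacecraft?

Dilated time Δt = 50.75 years
γ = 1/√(1 - 0.949²) = 3.172
Δt₀ = Δt/γ = 50.75/3.172 = 16.00 years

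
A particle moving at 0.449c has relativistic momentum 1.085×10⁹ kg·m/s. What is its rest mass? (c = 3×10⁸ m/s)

γ = 1/√(1 - 0.449²) = 1.1192
v = 0.449 × 3×10⁸ = 1.347×10⁸ m/s
m = p/(γv) = 1.085×10⁹/(1.1192 × 1.347×10⁸) = 7.197 kg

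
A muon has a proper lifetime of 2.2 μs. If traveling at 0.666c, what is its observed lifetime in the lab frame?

Proper lifetime τ₀ = 2.2 μs
γ = 1/√(1 - 0.666²) = 1.3406
τ = γτ₀ = 1.3406 × 2.2 μs = 2.949 μs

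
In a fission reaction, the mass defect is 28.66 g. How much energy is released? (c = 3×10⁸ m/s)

Convert mass defect: Δm = 28.66 g = 0.02866 kg
E = Δm·c² = 0.02866 × (3×10⁸)²
= 0.02866 × 9×10¹⁶ = 2.579×10¹⁵ J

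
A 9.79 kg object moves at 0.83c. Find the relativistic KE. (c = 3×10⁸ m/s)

γ = 1/√(1 - 0.83²) = 1.7929
γ - 1 = 0.7929
KE = (γ-1)mc² = 0.7929 × 9.79 × (3×10⁸)² = 6.986×10¹⁷ J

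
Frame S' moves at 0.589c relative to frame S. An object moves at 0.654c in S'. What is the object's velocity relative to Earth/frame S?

u = (u' + v)/(1 + u'v/c²)
Numerator: 0.654 + 0.589 = 1.243
Denominator: 1 + 0.385206 = 1.385206
u = 1.243/1.385206 = 0.8973c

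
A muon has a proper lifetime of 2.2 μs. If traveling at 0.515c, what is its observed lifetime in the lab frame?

Proper lifetime τ₀ = 2.2 μs
γ = 1/√(1 - 0.515²) = 1.167
τ = γτ₀ = 1.167 × 2.2 μs = 2.567 μs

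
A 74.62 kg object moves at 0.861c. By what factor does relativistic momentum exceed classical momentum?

p_rel = γmv, p_class = mv
Ratio = γ = 1/√(1 - 0.861²) = 1.966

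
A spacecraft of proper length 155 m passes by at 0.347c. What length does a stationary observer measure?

Proper length L₀ = 155 m
γ = 1/√(1 - 0.347²) = 1.066
L = L₀/γ = 155/1.066 = 145.4 m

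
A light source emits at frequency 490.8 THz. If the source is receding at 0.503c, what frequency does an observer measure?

β = v/c = 0.503
(1-β)/(1+β) = 0.497/1.503 = 0.33067
Doppler factor = √(0.33067) = 0.5750
f_obs = 490.8 × 0.5750 = 282.2 THz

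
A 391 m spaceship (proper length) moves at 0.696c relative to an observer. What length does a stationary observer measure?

Proper length L₀ = 391 m
γ = 1/√(1 - 0.696²) = 1.39268
L = L₀/γ = 391/1.39268 = 280.8 m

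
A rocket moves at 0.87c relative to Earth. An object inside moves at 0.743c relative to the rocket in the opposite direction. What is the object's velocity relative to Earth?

Object's velocity in rocket frame is u' = -0.743c
u = (u' + v)/(1 + u'v/c²) = (v - 0.743)/(1 - 0.743·v/c²)
Numerator: 0.87 - 0.743 = 0.127
Denominator: 1 - 0.64641 = 0.35359
u = 0.127/0.35359 = 0.3592c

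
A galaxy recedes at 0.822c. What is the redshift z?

β = 0.822
(1+β)/(1-β) = 1.822/0.178 = 10.236
√(10.236) = 3.199
z = 3.199 - 1 = 2.199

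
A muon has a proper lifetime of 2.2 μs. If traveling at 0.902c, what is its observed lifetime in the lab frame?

Proper lifetime τ₀ = 2.2 μs
γ = 1/√(1 - 0.902²) = 2.3162
τ = γτ₀ = 2.3162 × 2.2 μs = 5.096 μs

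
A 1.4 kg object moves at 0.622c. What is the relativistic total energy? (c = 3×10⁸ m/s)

γ = 1/√(1 - 0.622²) = 1.277
mc² = 1.4 × (3×10⁸)² = 1.260×10¹⁷ J
E = γmc² = 1.277 × 1.260×10¹⁷ = 1.609×10¹⁷ J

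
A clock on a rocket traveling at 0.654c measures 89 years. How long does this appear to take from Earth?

Proper time Δt₀ = 89 years
γ = 1/√(1 - 0.654²) = 1.3219
Δt = γΔt₀ = 1.3219 × 89 = 117.6 years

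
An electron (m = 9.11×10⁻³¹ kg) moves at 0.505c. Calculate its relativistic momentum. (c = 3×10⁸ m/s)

γ = 1/√(1 - 0.505²) = 1.1586
v = 0.505 × 3×10⁸ = 1.515×10⁸ m/s
p = γmv = 1.1586 × 9.11×10⁻³¹ × 1.515×10⁸ = 1.599×10⁻²² kg·m/s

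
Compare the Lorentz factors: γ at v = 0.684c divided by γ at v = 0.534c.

γ₁ = 1/√(1 - 0.684²) = 1.371
γ₂ = 1/√(1 - 0.534²) = 1.183
γ₁/γ₂ = 1.371/1.183 = 1.159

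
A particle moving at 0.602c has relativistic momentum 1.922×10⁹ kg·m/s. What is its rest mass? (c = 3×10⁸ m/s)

γ = 1/√(1 - 0.602²) = 1.2524
v = 0.602 × 3×10⁸ = 1.806×10⁸ m/s
m = p/(γv) = 1.922×10⁹/(1.2524 × 1.806×10⁸) = 8.498 kg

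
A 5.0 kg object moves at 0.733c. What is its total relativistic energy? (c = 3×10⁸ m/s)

γ = 1/√(1 - 0.733²) = 1.470
mc² = 5.0 × (3×10⁸)² = 4.500×10¹⁷ J
E = γmc² = 1.470 × 4.500×10¹⁷ = 6.615×10¹⁷ J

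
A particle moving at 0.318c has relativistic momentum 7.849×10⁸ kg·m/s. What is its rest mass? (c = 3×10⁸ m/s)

γ = 1/√(1 - 0.318²) = 1.0548
v = 0.318 × 3×10⁸ = 9.540×10⁷ m/s
m = p/(γv) = 7.849×10⁸/(1.0548 × 9.540×10⁷) = 7.800 kg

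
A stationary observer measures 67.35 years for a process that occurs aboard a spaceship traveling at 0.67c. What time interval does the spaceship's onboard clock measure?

Dilated time Δt = 67.35 years
γ = 1/√(1 - 0.67²) = 1.347
Δt₀ = Δt/γ = 67.35/1.347 = 50.00 years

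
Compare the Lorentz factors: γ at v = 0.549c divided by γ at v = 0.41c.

γ₁ = 1/√(1 - 0.549²) = 1.196
γ₂ = 1/√(1 - 0.41²) = 1.096
γ₁/γ₂ = 1.196/1.096 = 1.091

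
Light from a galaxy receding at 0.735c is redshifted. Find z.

β = 0.735
(1+β)/(1-β) = 1.735/0.265 = 6.547
√(6.547) = 2.559
z = 2.559 - 1 = 1.559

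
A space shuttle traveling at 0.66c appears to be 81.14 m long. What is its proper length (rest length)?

Contracted length L = 81.14 m
γ = 1/√(1 - 0.66²) = 1.331
L₀ = γL = 1.331 × 81.14 = 108.0 m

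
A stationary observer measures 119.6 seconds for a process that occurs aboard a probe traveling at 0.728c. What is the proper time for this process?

Dilated time Δt = 119.6 seconds
γ = 1/√(1 - 0.728²) = 1.4586
Δt₀ = Δt/γ = 119.6/1.4586 = 82.00 seconds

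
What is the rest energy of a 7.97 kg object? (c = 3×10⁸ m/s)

c² = (3×10⁸)² = 9.000×10¹⁶ m²/s²
E₀ = mc² = 7.97 × 9.000×10¹⁶ = 7.173×10¹⁷ J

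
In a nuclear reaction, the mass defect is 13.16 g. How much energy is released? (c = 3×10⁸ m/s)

Convert mass defect: Δm = 13.16 g = 0.01316 kg
E = Δm·c² = 0.01316 × (3×10⁸)²
= 0.01316 × 9×10¹⁶ = 1.184×10¹⁵ J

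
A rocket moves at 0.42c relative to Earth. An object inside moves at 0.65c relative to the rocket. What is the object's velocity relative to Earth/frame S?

u = (u' + v)/(1 + u'v/c²)
Numerator: 0.65 + 0.42 = 1.07
Denominator: 1 + 0.273 = 1.273
u = 1.07/1.273 = 0.8405c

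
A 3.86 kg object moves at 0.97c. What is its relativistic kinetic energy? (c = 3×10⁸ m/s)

γ = 1/√(1 - 0.97²) = 4.1135
γ - 1 = 3.1135
KE = (γ-1)mc² = 3.1135 × 3.86 × (3×10⁸)² = 1.082×10¹⁸ J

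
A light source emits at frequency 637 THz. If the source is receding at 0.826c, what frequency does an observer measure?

β = v/c = 0.826
(1-β)/(1+β) = 0.174/1.826 = 0.09529
Doppler factor = √(0.09529) = 0.3087
f_obs = 637 × 0.3087 = 196.6 THz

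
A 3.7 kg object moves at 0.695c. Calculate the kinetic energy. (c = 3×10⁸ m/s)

γ = 1/√(1 - 0.695²) = 1.3908
γ - 1 = 0.3908
KE = (γ-1)mc² = 0.3908 × 3.7 × (3×10⁸)² = 1.301×10¹⁷ J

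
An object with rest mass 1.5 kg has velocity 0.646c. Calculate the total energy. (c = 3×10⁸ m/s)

γ = 1/√(1 - 0.646²) = 1.310
mc² = 1.5 × (3×10⁸)² = 1.350×10¹⁷ J
E = γmc² = 1.310 × 1.350×10¹⁷ = 1.769×10¹⁷ J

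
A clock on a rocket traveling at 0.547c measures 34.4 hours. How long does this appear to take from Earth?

Proper time Δt₀ = 34.4 hours
γ = 1/√(1 - 0.547²) = 1.1946
Δt = γΔt₀ = 1.1946 × 34.4 = 41.09 hours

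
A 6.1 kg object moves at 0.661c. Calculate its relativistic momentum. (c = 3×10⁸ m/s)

γ = 1/√(1 - 0.661²) = 1.333
v = 0.661 × 3×10⁸ = 1.983×10⁸ m/s
p = γmv = 1.333 × 6.1 × 1.983×10⁸ = 1.612×10⁹ kg·m/s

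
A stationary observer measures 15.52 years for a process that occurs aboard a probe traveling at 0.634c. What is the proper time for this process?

Dilated time Δt = 15.52 years
γ = 1/√(1 - 0.634²) = 1.293
Δt₀ = Δt/γ = 15.52/1.293 = 12.00 years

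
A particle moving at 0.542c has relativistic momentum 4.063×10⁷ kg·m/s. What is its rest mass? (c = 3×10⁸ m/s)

γ = 1/√(1 - 0.542²) = 1.190
v = 0.542 × 3×10⁸ = 1.626×10⁸ m/s
m = p/(γv) = 4.063×10⁷/(1.190 × 1.626×10⁸) = 0.2100 kg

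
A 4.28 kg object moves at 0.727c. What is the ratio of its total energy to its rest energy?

E = γmc², E₀ = mc²
E/E₀ = γ = 1/√(1 - 0.727²) = 1.456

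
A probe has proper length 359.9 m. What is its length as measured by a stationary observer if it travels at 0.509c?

Proper length L₀ = 359.9 m
γ = 1/√(1 - 0.509²) = 1.1618
L = L₀/γ = 359.9/1.1618 = 309.8 m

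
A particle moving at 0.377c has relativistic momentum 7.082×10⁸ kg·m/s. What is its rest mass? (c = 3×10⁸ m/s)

γ = 1/√(1 - 0.377²) = 1.07966
v = 0.377 × 3×10⁸ = 1.131×10⁸ m/s
m = p/(γv) = 7.082×10⁸/(1.07966 × 1.131×10⁸) = 5.800 kg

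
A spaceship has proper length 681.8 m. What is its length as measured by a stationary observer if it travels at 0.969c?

Proper length L₀ = 681.8 m
γ = 1/√(1 - 0.969²) = 4.048
L = L₀/γ = 681.8/4.048 = 168.4 m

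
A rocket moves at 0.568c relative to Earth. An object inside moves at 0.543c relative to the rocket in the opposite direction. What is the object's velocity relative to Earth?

Object's velocity in rocket frame is u' = -0.543c
u = (u' + v)/(1 + u'v/c²) = (v - 0.543)/(1 - 0.543·v/c²)
Numerator: 0.568 - 0.543 = 0.025
Denominator: 1 - 0.308424 = 0.691576
u = 0.025/0.691576 = 0.03615c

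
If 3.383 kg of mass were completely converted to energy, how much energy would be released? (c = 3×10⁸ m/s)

Using E = mc²:
c² = (3×10⁸)² = 9×10¹⁶ m²/s²
E = 3.383 × 9×10¹⁶ = 3.045×10¹⁷ J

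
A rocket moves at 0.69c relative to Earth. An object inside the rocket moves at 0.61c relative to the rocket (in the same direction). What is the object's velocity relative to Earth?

u = (u' + v)/(1 + u'v/c²)
Numerator: 0.61 + 0.69 = 1.3
Denominator: 1 + 0.4209 = 1.4209
u = 1.3/1.4209 = 0.9149c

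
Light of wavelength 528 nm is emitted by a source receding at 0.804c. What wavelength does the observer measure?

β = 0.804
Wavelength Doppler factor = √(1.804/0.196) = √(9.204) = 3.034
λ_obs = 528 × 3.034 = 1602 nm (redshift)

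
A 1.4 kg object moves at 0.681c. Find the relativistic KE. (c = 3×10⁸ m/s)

γ = 1/√(1 - 0.681²) = 1.36559
γ - 1 = 0.36559
KE = (γ-1)mc² = 0.36559 × 1.4 × (3×10⁸)² = 4.606×10¹⁶ J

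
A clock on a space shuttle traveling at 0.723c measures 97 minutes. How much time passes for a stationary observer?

Proper time Δt₀ = 97 minutes
γ = 1/√(1 - 0.723²) = 1.447
Δt = γΔt₀ = 1.447 × 97 = 140.4 minutes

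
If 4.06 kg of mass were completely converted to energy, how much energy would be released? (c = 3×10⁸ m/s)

Using E = mc²:
c² = (3×10⁸)² = 9×10¹⁶ m²/s²
E = 4.06 × 9×10¹⁶ = 3.654×10¹⁷ J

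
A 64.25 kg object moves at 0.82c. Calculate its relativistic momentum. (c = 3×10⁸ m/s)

γ = 1/√(1 - 0.82²) = 1.747
v = 0.82 × 3×10⁸ = 2.460×10⁸ m/s
p = γmv = 1.747 × 64.25 × 2.460×10⁸ = 2.761×10¹⁰ kg·m/s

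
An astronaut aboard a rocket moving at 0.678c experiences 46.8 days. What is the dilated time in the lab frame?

Proper time Δt₀ = 46.8 days
γ = 1/√(1 - 0.678²) = 1.3604
Δt = γΔt₀ = 1.3604 × 46.8 = 63.67 days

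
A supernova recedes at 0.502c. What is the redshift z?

β = 0.502
(1+β)/(1-β) = 1.502/0.498 = 3.016
√(3.016) = 1.7367
z = 1.7367 - 1 = 0.7367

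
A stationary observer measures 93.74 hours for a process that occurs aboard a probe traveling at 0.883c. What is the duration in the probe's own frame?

Dilated time Δt = 93.74 hours
γ = 1/√(1 - 0.883²) = 2.1305
Δt₀ = Δt/γ = 93.74/2.1305 = 44.00 hours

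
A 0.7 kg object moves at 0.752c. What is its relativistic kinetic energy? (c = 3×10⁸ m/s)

γ = 1/√(1 - 0.752²) = 1.5171
γ - 1 = 0.5171
KE = (γ-1)mc² = 0.5171 × 0.7 × (3×10⁸)² = 3.258×10¹⁶ J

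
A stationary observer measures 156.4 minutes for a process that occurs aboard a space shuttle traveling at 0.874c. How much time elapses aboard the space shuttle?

Dilated time Δt = 156.4 minutes
γ = 1/√(1 - 0.874²) = 2.058
Δt₀ = Δt/γ = 156.4/2.058 = 76.00 minutes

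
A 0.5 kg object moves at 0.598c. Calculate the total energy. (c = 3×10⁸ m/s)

γ = 1/√(1 - 0.598²) = 1.2477
mc² = 0.5 × (3×10⁸)² = 4.500×10¹⁶ J
E = γmc² = 1.2477 × 4.500×10¹⁶ = 5.615×10¹⁶ J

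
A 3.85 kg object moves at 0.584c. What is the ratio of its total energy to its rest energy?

E = γmc², E₀ = mc²
E/E₀ = γ = 1/√(1 - 0.584²) = 1.232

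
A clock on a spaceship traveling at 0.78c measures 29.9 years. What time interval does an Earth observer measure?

Proper time Δt₀ = 29.9 years
γ = 1/√(1 - 0.78²) = 1.598
Δt = γΔt₀ = 1.598 × 29.9 = 47.78 years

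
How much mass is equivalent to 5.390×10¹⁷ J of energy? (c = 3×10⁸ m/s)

From E = mc², we get m = E/c²
c² = (3×10⁸)² = 9×10¹⁶ m²/s²
m = 5.390×10¹⁷ / 9×10¹⁶ = 5.989 kg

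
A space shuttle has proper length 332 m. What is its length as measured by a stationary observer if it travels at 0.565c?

Proper length L₀ = 332 m
γ = 1/√(1 - 0.565²) = 1.212
L = L₀/γ = 332/1.212 = 273.9 m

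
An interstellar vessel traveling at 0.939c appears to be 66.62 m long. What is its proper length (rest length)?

Contracted length L = 66.62 m
γ = 1/√(1 - 0.939²) = 2.908
L₀ = γL = 2.908 × 66.62 = 193.7 m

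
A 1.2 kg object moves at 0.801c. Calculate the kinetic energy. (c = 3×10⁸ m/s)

γ = 1/√(1 - 0.801²) = 1.6704
γ - 1 = 0.6704
KE = (γ-1)mc² = 0.6704 × 1.2 × (3×10⁸)² = 7.240×10¹⁶ J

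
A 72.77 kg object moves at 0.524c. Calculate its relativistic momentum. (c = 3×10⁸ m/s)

γ = 1/√(1 - 0.524²) = 1.174
v = 0.524 × 3×10⁸ = 1.572×10⁸ m/s
p = γmv = 1.174 × 72.77 × 1.572×10⁸ = 1.343×10¹⁰ kg·m/s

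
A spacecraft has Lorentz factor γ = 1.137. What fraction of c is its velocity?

From γ = 1/√(1 - v²/c²):
1/γ² = 1/1.137² = 0.7735
v²/c² = 1 - 0.7735 = 0.2265
v/c = √(0.2265) = 0.4759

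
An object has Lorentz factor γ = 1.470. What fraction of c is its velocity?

From γ = 1/√(1 - v²/c²):
1/γ² = 1/1.470² = 0.46277
v²/c² = 1 - 0.46277 = 0.53723
v/c = √(0.53723) = 0.7330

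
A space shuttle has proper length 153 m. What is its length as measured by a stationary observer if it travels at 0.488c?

Proper length L₀ = 153 m
γ = 1/√(1 - 0.488²) = 1.146
L = L₀/γ = 153/1.146 = 133.5 m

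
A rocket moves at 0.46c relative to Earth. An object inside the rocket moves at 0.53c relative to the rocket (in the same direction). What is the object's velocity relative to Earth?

u = (u' + v)/(1 + u'v/c²)
Numerator: 0.53 + 0.46 = 0.99
Denominator: 1 + 0.2438 = 1.2438
u = 0.99/1.2438 = 0.7959c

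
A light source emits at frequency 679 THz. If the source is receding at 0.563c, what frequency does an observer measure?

β = v/c = 0.563
(1-β)/(1+β) = 0.437/1.563 = 0.27959
Doppler factor = √(0.27959) = 0.52876
f_obs = 679 × 0.52876 = 359.0 THz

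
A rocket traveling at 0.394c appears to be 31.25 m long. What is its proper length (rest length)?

Contracted length L = 31.25 m
γ = 1/√(1 - 0.394²) = 1.088
L₀ = γL = 1.088 × 31.25 = 34.00 m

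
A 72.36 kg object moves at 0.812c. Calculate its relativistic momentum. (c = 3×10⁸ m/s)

γ = 1/√(1 - 0.812²) = 1.7133
v = 0.812 × 3×10⁸ = 2.436×10⁸ m/s
p = γmv = 1.7133 × 72.36 × 2.436×10⁸ = 3.020×10¹⁰ kg·m/s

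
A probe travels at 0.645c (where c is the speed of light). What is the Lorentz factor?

v/c = 0.645, so (v/c)² = 0.416025
1 - (v/c)² = 0.583975
γ = 1/√(0.583975) = 1.309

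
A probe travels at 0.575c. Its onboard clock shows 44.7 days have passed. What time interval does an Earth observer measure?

Proper time Δt₀ = 44.7 days
γ = 1/√(1 - 0.575²) = 1.2223
Δt = γΔt₀ = 1.2223 × 44.7 = 54.64 days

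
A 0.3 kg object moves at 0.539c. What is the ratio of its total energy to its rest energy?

E = γmc², E₀ = mc²
E/E₀ = γ = 1/√(1 - 0.539²) = 1.187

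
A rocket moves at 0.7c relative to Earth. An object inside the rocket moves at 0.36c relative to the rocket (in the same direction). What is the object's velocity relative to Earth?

u = (u' + v)/(1 + u'v/c²)
Numerator: 0.36 + 0.7 = 1.06
Denominator: 1 + 0.252 = 1.252
u = 1.06/1.252 = 0.8466c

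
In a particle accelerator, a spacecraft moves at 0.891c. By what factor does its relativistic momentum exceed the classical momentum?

p_rel = γmv, p_class = mv
Ratio = γ = 1/√(1 - 0.891²)
= 1/√(0.206119) = 2.203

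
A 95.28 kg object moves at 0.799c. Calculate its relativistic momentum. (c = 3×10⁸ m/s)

γ = 1/√(1 - 0.799²) = 1.663
v = 0.799 × 3×10⁸ = 2.397×10⁸ m/s
p = γmv = 1.663 × 95.28 × 2.397×10⁸ = 3.798×10¹⁰ kg·m/s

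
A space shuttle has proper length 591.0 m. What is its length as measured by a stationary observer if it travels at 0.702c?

Proper length L₀ = 591.0 m
γ = 1/√(1 - 0.702²) = 1.404
L = L₀/γ = 591.0/1.404 = 420.9 m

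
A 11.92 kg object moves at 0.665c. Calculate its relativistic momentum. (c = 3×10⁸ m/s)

γ = 1/√(1 - 0.665²) = 1.339
v = 0.665 × 3×10⁸ = 1.995×10⁸ m/s
p = γmv = 1.339 × 11.92 × 1.995×10⁸ = 3.184×10⁹ kg·m/s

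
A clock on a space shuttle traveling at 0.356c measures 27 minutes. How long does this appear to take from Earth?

Proper time Δt₀ = 27 minutes
γ = 1/√(1 - 0.356²) = 1.070
Δt = γΔt₀ = 1.070 × 27 = 28.89 minutes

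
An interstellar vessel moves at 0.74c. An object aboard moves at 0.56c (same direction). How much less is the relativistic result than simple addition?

Classical: u' + v = 0.56 + 0.74 = 1.3c
Relativistic: u = (0.56 + 0.74)/(1 + 0.4144) = 1.3/1.4144 = 0.9191c
Difference: 1.3 - 0.9191 = 0.3809c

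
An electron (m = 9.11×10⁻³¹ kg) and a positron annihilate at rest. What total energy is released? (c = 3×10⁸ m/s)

Both particles have the same rest mass, so total mass = 2m
E = 2m·c² = 2 × 9.11×10⁻³¹ × (3×10⁸)²
= 2 × 9.11×10⁻³¹ × 9×10¹⁶
= 1.640×10⁻¹³ J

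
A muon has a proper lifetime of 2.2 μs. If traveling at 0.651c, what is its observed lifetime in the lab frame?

Proper lifetime τ₀ = 2.2 μs
γ = 1/√(1 - 0.651²) = 1.3174
τ = γτ₀ = 1.3174 × 2.2 μs = 2.898 μs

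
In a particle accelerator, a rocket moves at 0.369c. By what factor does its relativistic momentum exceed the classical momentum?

p_rel = γmv, p_class = mv
Ratio = γ = 1/√(1 - 0.369²)
= 1/√(0.863839) = 1.076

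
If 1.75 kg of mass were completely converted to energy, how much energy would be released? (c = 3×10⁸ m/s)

Using E = mc²:
c² = (3×10⁸)² = 9×10¹⁶ m²/s²
E = 1.75 × 9×10¹⁶ = 1.575×10¹⁷ J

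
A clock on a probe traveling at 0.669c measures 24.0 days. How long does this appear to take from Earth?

Proper time Δt₀ = 24.0 days
γ = 1/√(1 - 0.669²) = 1.3454
Δt = γΔt₀ = 1.3454 × 24.0 = 32.29 days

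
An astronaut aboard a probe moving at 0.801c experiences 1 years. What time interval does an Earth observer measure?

Proper time Δt₀ = 1 years
γ = 1/√(1 - 0.801²) = 1.670
Δt = γΔt₀ = 1.670 × 1 = 1.670 years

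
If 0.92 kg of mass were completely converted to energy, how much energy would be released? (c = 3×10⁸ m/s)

Using E = mc²:
c² = (3×10⁸)² = 9×10¹⁶ m²/s²
E = 0.92 × 9×10¹⁶ = 8.280×10¹⁶ J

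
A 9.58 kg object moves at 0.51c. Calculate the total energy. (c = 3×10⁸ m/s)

γ = 1/√(1 - 0.51²) = 1.1626
mc² = 9.58 × (3×10⁸)² = 8.622×10¹⁷ J
E = γmc² = 1.1626 × 8.622×10¹⁷ = 1.002×10¹⁸ J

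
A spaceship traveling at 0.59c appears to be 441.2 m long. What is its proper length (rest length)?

Contracted length L = 441.2 m
γ = 1/√(1 - 0.59²) = 1.2385
L₀ = γL = 1.2385 × 441.2 = 546.4 m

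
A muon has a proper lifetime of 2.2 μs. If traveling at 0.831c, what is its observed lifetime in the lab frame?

Proper lifetime τ₀ = 2.2 μs
γ = 1/√(1 - 0.831²) = 1.7977
τ = γτ₀ = 1.7977 × 2.2 μs = 3.955 μs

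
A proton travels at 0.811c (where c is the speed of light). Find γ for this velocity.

v/c = 0.811, so (v/c)² = 0.657721
1 - (v/c)² = 0.342279
γ = 1/√(0.342279) = 1.709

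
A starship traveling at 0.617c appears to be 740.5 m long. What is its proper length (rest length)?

Contracted length L = 740.5 m
γ = 1/√(1 - 0.617²) = 1.2707
L₀ = γL = 1.2707 × 740.5 = 941.0 m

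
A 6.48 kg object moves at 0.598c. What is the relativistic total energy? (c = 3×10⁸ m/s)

γ = 1/√(1 - 0.598²) = 1.24767
mc² = 6.48 × (3×10⁸)² = 5.832×10¹⁷ J
E = γmc² = 1.24767 × 5.832×10¹⁷ = 7.276×10¹⁷ J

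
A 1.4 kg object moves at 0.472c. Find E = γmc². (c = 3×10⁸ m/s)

γ = 1/√(1 - 0.472²) = 1.134
mc² = 1.4 × (3×10⁸)² = 1.260×10¹⁷ J
E = γmc² = 1.134 × 1.260×10¹⁷ = 1.429×10¹⁷ J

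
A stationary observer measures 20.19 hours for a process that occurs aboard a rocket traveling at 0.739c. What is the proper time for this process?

Dilated time Δt = 20.19 hours
γ = 1/√(1 - 0.739²) = 1.4843
Δt₀ = Δt/γ = 20.19/1.4843 = 13.60 hours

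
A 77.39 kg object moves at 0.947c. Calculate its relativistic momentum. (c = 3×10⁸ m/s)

γ = 1/√(1 - 0.947²) = 3.113
v = 0.947 × 3×10⁸ = 2.841×10⁸ m/s
p = γmv = 3.113 × 77.39 × 2.841×10⁸ = 6.844×10¹⁰ kg·m/s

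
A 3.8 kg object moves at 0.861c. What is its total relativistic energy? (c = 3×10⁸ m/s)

γ = 1/√(1 - 0.861²) = 1.966
mc² = 3.8 × (3×10⁸)² = 3.420×10¹⁷ J
E = γmc² = 1.966 × 3.420×10¹⁷ = 6.724×10¹⁷ J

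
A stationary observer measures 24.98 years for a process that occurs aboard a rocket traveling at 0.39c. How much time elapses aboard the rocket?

Dilated time Δt = 24.98 years
γ = 1/√(1 - 0.39²) = 1.086
Δt₀ = Δt/γ = 24.98/1.086 = 23.00 years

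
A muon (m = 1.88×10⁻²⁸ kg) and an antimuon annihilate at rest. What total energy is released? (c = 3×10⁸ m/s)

Both particles have the same rest mass, so total mass = 2m
E = 2m·c² = 2 × 1.88×10⁻²⁸ × (3×10⁸)²
= 2 × 1.88×10⁻²⁸ × 9×10¹⁶
= 3.384×10⁻¹¹ J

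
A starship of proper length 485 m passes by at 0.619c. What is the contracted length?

Proper length L₀ = 485 m
γ = 1/√(1 - 0.619²) = 1.2733
L = L₀/γ = 485/1.2733 = 380.9 m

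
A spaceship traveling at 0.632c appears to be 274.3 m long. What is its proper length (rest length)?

Contracted length L = 274.3 m
γ = 1/√(1 - 0.632²) = 1.290375
L₀ = γL = 1.290375 × 274.3 = 353.9 m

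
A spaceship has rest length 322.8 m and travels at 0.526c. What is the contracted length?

Proper length L₀ = 322.8 m
γ = 1/√(1 - 0.526²) = 1.176
L = L₀/γ = 322.8/1.176 = 274.5 m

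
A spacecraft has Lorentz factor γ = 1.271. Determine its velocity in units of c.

From γ = 1/√(1 - v²/c²):
1/γ² = 1/1.271² = 0.61903
v²/c² = 1 - 0.61903 = 0.38097
v/c = √(0.38097) = 0.6172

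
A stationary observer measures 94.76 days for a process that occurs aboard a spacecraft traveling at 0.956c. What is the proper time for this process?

Dilated time Δt = 94.76 days
γ = 1/√(1 - 0.956²) = 3.409
Δt₀ = Δt/γ = 94.76/3.409 = 27.80 days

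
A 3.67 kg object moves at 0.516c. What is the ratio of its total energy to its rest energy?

E = γmc², E₀ = mc²
E/E₀ = γ = 1/√(1 - 0.516²) = 1.167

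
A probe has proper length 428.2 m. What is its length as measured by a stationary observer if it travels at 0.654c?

Proper length L₀ = 428.2 m
γ = 1/√(1 - 0.654²) = 1.322
L = L₀/γ = 428.2/1.322 = 323.9 m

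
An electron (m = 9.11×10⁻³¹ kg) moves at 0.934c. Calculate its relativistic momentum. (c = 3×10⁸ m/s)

γ = 1/√(1 - 0.934²) = 2.799
v = 0.934 × 3×10⁸ = 2.802×10⁸ m/s
p = γmv = 2.799 × 9.11×10⁻³¹ × 2.802×10⁸ = 7.145×10⁻²² kg·m/s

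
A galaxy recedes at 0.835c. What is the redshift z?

β = 0.835
(1+β)/(1-β) = 1.835/0.165 = 11.12
√(11.12) = 3.335
z = 3.335 - 1 = 2.335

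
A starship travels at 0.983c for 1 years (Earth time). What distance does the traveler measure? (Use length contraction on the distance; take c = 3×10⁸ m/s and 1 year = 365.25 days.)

Earth distance: d = v × t = 0.983c × 1 yr = 9.306×10¹⁵ m
γ = 5.446
d' = d/γ = 9.306×10¹⁵/5.446 = 1.709×10¹⁵ m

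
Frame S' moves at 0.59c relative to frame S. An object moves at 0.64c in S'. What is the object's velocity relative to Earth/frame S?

u = (u' + v)/(1 + u'v/c²)
Numerator: 0.64 + 0.59 = 1.23
Denominator: 1 + 0.3776 = 1.3776
u = 1.23/1.3776 = 0.8929c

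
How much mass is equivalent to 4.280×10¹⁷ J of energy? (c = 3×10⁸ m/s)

From E = mc², we get m = E/c²
c² = (3×10⁸)² = 9×10¹⁶ m²/s²
m = 4.280×10¹⁷ / 9×10¹⁶ = 4.756 kg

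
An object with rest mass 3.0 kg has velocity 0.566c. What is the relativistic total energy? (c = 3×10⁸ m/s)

γ = 1/√(1 - 0.566²) = 1.213
mc² = 3.0 × (3×10⁸)² = 2.700×10¹⁷ J
E = γmc² = 1.213 × 2.700×10¹⁷ = 3.275×10¹⁷ J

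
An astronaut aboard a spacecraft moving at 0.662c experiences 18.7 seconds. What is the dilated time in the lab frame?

Proper time Δt₀ = 18.7 seconds
γ = 1/√(1 - 0.662²) = 1.334
Δt = γΔt₀ = 1.334 × 18.7 = 24.95 seconds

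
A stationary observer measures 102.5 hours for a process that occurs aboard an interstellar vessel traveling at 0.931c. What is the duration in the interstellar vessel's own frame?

Dilated time Δt = 102.5 hours
γ = 1/√(1 - 0.931²) = 2.740
Δt₀ = Δt/γ = 102.5/2.740 = 37.41 hours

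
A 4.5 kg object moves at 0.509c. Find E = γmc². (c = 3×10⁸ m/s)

γ = 1/√(1 - 0.509²) = 1.1618
mc² = 4.5 × (3×10⁸)² = 4.050×10¹⁷ J
E = γmc² = 1.1618 × 4.050×10¹⁷ = 4.705×10¹⁷ J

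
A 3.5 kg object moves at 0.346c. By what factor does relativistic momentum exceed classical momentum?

p_rel = γmv, p_class = mv
Ratio = γ = 1/√(1 - 0.346²) = 1.066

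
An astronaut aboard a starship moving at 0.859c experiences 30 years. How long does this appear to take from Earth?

Proper time Δt₀ = 30 years
γ = 1/√(1 - 0.859²) = 1.9532
Δt = γΔt₀ = 1.9532 × 30 = 58.60 years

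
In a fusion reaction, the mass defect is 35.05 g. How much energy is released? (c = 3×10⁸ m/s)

Convert mass defect: Δm = 35.05 g = 0.03505 kg
E = Δm·c² = 0.03505 × (3×10⁸)²
= 0.03505 × 9×10¹⁶ = 3.155×10¹⁵ J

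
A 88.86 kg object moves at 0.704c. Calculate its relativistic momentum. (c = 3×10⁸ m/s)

γ = 1/√(1 - 0.704²) = 1.4081
v = 0.704 × 3×10⁸ = 2.112×10⁸ m/s
p = γmv = 1.4081 × 88.86 × 2.112×10⁸ = 2.643×10¹⁰ kg·m/s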